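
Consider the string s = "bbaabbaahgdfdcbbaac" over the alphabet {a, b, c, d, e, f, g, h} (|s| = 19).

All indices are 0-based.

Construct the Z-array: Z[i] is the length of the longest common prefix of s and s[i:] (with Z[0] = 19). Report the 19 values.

Z[0]=19
i=1: fresh scan; Z[1]=1 extend→box=[1,2)
i=2: fresh scan; Z[2]=0
i=3: fresh scan; Z[3]=0
i=4: fresh scan; Z[4]=4 extend→box=[4,8)
i=5: min(r-i=3, Z[1]=1)=1; Z[5]=1
i=6: min(r-i=2, Z[2]=0)=0; Z[6]=0
i=7: min(r-i=1, Z[3]=0)=0; Z[7]=0
i=8: fresh scan; Z[8]=0
i=9: fresh scan; Z[9]=0
i=10: fresh scan; Z[10]=0
i=11: fresh scan; Z[11]=0
i=12: fresh scan; Z[12]=0
i=13: fresh scan; Z[13]=0
i=14: fresh scan; Z[14]=4 extend→box=[14,18)
i=15: min(r-i=3, Z[1]=1)=1; Z[15]=1
i=16: min(r-i=2, Z[2]=0)=0; Z[16]=0
i=17: min(r-i=1, Z[3]=0)=0; Z[17]=0
i=18: fresh scan; Z[18]=0

[19, 1, 0, 0, 4, 1, 0, 0, 0, 0, 0, 0, 0, 0, 4, 1, 0, 0, 0]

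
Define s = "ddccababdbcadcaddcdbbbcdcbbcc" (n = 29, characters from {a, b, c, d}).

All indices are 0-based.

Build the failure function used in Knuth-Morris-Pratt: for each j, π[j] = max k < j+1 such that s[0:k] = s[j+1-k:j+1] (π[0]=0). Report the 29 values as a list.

π[0] = 0
j=1 s[j]='d': π[1]=1 (border 'd')
j=2 s[j]='c': k: 1→0; π[2]=0 (border '')
j=3 s[j]='c': π[3]=0 (border '')
j=4 s[j]='a': π[4]=0 (border '')
j=5 s[j]='b': π[5]=0 (border '')
j=6 s[j]='a': π[6]=0 (border '')
j=7 s[j]='b': π[7]=0 (border '')
j=8 s[j]='d': π[8]=1 (border 'd')
j=9 s[j]='b': k: 1→0; π[9]=0 (border '')
j=10 s[j]='c': π[10]=0 (border '')
j=11 s[j]='a': π[11]=0 (border '')
j=12 s[j]='d': π[12]=1 (border 'd')
j=13 s[j]='c': k: 1→0; π[13]=0 (border '')
j=14 s[j]='a': π[14]=0 (border '')
j=15 s[j]='d': π[15]=1 (border 'd')
j=16 s[j]='d': π[16]=2 (border 'dd')
j=17 s[j]='c': π[17]=3 (border 'ddc')
j=18 s[j]='d': k: 3→0; π[18]=1 (border 'd')
j=19 s[j]='b': k: 1→0; π[19]=0 (border '')
j=20 s[j]='b': π[20]=0 (border '')
j=21 s[j]='b': π[21]=0 (border '')
j=22 s[j]='c': π[22]=0 (border '')
j=23 s[j]='d': π[23]=1 (border 'd')
j=24 s[j]='c': k: 1→0; π[24]=0 (border '')
j=25 s[j]='b': π[25]=0 (border '')
j=26 s[j]='b': π[26]=0 (border '')
j=27 s[j]='c': π[27]=0 (border '')
j=28 s[j]='c': π[28]=0 (border '')

[0, 1, 0, 0, 0, 0, 0, 0, 1, 0, 0, 0, 1, 0, 0, 1, 2, 3, 1, 0, 0, 0, 0, 1, 0, 0, 0, 0, 0]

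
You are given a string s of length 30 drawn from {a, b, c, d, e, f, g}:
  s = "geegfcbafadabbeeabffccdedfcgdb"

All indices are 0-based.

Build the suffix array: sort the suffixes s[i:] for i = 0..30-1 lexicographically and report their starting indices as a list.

sorted suffixes:
  #0 SA[0]=11  'abbeeabffccdedfcgdb'
  #1 SA[1]=16  'abffccdedfcgdb'
  #2 SA[2]=9  'adabbeeabffccdedfcgdb'
  #3 SA[3]=7  'afadabbeeabffccdedfcgdb'
  #4 SA[4]=29  'b'
  #5 SA[5]=6  'bafadabbeeabffccdedfcgdb'
  #6 SA[6]=12  'bbeeabffccdedfcgdb'
  #7 SA[7]=13  'beeabffccdedfcgdb'
  #8 SA[8]=17  'bffccdedfcgdb'
  #9 SA[9]=5  'cbafadabbeeabffccdedfcgdb'
  #10 SA[10]=20  'ccdedfcgdb'
  #11 SA[11]=21  'cdedfcgdb'
  #12 SA[12]=26  'cgdb'
  #13 SA[13]=10  'dabbeeabffccdedfcgdb'
  #14 SA[14]=28  'db'
  #15 SA[15]=22  'dedfcgdb'
  #16 SA[16]=24  'dfcgdb'
  #17 SA[17]=15  'eabffccdedfcgdb'
  #18 SA[18]=23  'edfcgdb'
  #19 SA[19]=14  'eeabffccdedfcgdb'
  #20 SA[20]=1  'eegfcbafadabbeeabffccdedfcgdb'
  #21 SA[21]=2  'egfcbafadabbeeabffccdedfcgdb'
  #22 SA[22]=8  'fadabbeeabffccdedfcgdb'
  #23 SA[23]=4  'fcbafadabbeeabffccdedfcgdb'
  #24 SA[24]=19  'fccdedfcgdb'
  #25 SA[25]=25  'fcgdb'
  #26 SA[26]=18  'ffccdedfcgdb'
  #27 SA[27]=27  'gdb'
  #28 SA[28]=0  'geegfcbafadabbeeabffccdedfcgdb'
  #29 SA[29]=3  'gfcbafadabbeeabffccdedfcgdb'

[11, 16, 9, 7, 29, 6, 12, 13, 17, 5, 20, 21, 26, 10, 28, 22, 24, 15, 23, 14, 1, 2, 8, 4, 19, 25, 18, 27, 0, 3]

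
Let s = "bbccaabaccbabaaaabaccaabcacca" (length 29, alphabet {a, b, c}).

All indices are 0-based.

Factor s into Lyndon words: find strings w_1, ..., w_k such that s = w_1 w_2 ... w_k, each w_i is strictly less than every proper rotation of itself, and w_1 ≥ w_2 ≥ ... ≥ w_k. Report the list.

emit factor 1: 'bbcc' (i=0, period=4)
emit factor 2: 'aabaccbab' (i=4, period=9)
emit factor 3: 'aaaabaccaabcacc' (i=13, period=15)
emit factor 4: 'a' (i=28, period=1)

["bbcc", "aabaccbab", "aaaabaccaabcacc", "a"]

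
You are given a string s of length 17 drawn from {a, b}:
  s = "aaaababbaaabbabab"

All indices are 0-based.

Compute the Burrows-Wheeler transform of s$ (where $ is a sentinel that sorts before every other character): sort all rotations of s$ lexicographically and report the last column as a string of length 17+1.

b$abaabbabaababaaa

rank  rotation            last
    0  $aaaababbaaabbabab  b
    1  aaaababbaaabbabab$  $
    2  aaababbaaabbabab$a  a
    3  aaabbabab$aaaababb  b
    4  aababbaaabbabab$aa  a
    5  aabbabab$aaaababba  a
    6  ab$aaaababbaaabbab  b
    7  abab$aaaababbaaabb  b
    8  ababbaaabbabab$aaa  a
    9  abbaaabbabab$aaaab  b
   10  abbabab$aaaababbaa  a
   11  b$aaaababbaaabbaba  a
   12  baaabbabab$aaaabab  b
   13  bab$aaaababbaaabba  a
   14  babab$aaaababbaaab  b
   15  babbaaabbabab$aaaa  a
   16  bbaaabbabab$aaaaba  a
   17  bbabab$aaaababbaaa  a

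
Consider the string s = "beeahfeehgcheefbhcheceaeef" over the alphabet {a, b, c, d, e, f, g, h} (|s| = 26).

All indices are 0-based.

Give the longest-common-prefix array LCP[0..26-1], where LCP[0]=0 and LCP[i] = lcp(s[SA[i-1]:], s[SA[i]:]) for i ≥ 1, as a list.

[0, 1, 0, 1, 0, 1, 3, 0, 2, 1, 1, 2, 3, 2, 1, 2, 1, 0, 1, 1, 0, 0, 1, 2, 1, 1]

rank | idx | suffix
   0 |  22 | aeef
   1 |   3 | ahfeehgcheefbhcheceaeef
   2 |   0 | beeahfeehgcheefbhcheceaeef
   3 |  15 | bhcheceaeef
   4 |  20 | ceaeef
   5 |  17 | checeaeef
   6 |  10 | cheefbhcheceaeef
   7 |  21 | eaeef
   8 |   2 | eahfeehgcheefbhcheceaeef
   9 |  19 | eceaeef
  10 |   1 | eeahfeehgcheefbhcheceaeef
  11 |  23 | eef
  12 |  12 | eefbhcheceaeef
  13 |   6 | eehgcheefbhcheceaeef
  14 |  24 | ef
  15 |  13 | efbhcheceaeef
  16 |   7 | ehgcheefbhcheceaeef
  17 |  25 | f
  18 |  14 | fbhcheceaeef
  19 |   5 | feehgcheefbhcheceaeef
  20 |   9 | gcheefbhcheceaeef
  21 |  16 | hcheceaeef
  22 |  18 | heceaeef
  23 |  11 | heefbhcheceaeef
  24 |   4 | hfeehgcheefbhcheceaeef
  25 |   8 | hgcheefbhcheceaeef

SA = [22, 3, 0, 15, 20, 17, 10, 21, 2, 19, 1, 23, 12, 6, 24, 13, 7, 25, 14, 5, 9, 16, 18, 11, 4, 8]
rank  pair      lcp
   1  s[22:],s[3:]  1  'a'
   2  s[3:],s[0:]  0  ''
   3  s[0:],s[15:]  1  'b'
   4  s[15:],s[20:]  0  ''
   5  s[20:],s[17:]  1  'c'
   6  s[17:],s[10:]  3  'che'
   7  s[10:],s[21:]  0  ''
   8  s[21:],s[2:]  2  'ea'
   9  s[2:],s[19:]  1  'e'
  10  s[19:],s[1:]  1  'e'
  11  s[1:],s[23:]  2  'ee'
  12  s[23:],s[12:]  3  'eef'
  13  s[12:],s[6:]  2  'ee'
  14  s[6:],s[24:]  1  'e'
  15  s[24:],s[13:]  2  'ef'
  16  s[13:],s[7:]  1  'e'
  17  s[7:],s[25:]  0  ''
  18  s[25:],s[14:]  1  'f'
  19  s[14:],s[5:]  1  'f'
  20  s[5:],s[9:]  0  ''
  21  s[9:],s[16:]  0  ''
  22  s[16:],s[18:]  1  'h'
  23  s[18:],s[11:]  2  'he'
  24  s[11:],s[4:]  1  'h'
  25  s[4:],s[8:]  1  'h'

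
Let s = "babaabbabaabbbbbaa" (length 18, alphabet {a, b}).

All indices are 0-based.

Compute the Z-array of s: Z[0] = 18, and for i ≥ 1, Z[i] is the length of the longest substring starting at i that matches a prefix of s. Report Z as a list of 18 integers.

Z[0]=18
i=1: outside box; Z[1]=0
i=2: outside box; Z[2]=2 extend→box=[2,4)
i=3: min(r-i=1, Z[1]=0)=0; Z[3]=0
i=4: outside box; Z[4]=0
i=5: outside box; Z[5]=1 extend→box=[5,6)
i=6: outside box; Z[6]=7 extend→box=[6,13)
i=7: min(r-i=6, Z[1]=0)=0; Z[7]=0
i=8: min(r-i=5, Z[2]=2)=2; Z[8]=2
i=9: min(r-i=4, Z[3]=0)=0; Z[9]=0
i=10: min(r-i=3, Z[4]=0)=0; Z[10]=0
i=11: min(r-i=2, Z[5]=1)=1; Z[11]=1
i=12: min(r-i=1, Z[6]=7)=1; Z[12]=1
i=13: outside box; Z[13]=1 extend→box=[13,14)
i=14: outside box; Z[14]=1 extend→box=[14,15)
i=15: outside box; Z[15]=2 extend→box=[15,17)
i=16: min(r-i=1, Z[1]=0)=0; Z[16]=0
i=17: outside box; Z[17]=0

[18, 0, 2, 0, 0, 1, 7, 0, 2, 0, 0, 1, 1, 1, 1, 2, 0, 0]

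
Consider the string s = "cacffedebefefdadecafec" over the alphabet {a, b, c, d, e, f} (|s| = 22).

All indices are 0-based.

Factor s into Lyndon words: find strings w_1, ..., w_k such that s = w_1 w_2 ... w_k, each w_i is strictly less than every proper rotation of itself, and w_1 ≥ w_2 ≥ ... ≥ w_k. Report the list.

emit factor 1: 'c' (i=0, period=1)
emit factor 2: 'acffedebefefdadecafec' (i=1, period=21)

["c", "acffedebefefdadecafec"]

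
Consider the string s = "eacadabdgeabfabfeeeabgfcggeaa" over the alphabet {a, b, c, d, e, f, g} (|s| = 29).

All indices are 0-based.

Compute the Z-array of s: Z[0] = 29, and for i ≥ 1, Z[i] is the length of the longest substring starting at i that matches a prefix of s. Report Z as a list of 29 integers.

[29, 0, 0, 0, 0, 0, 0, 0, 0, 2, 0, 0, 0, 0, 0, 0, 1, 1, 2, 0, 0, 0, 0, 0, 0, 0, 2, 0, 0]

Z[0]=29
i=1: outside box; Z[1]=0
i=2: outside box; Z[2]=0
i=3: outside box; Z[3]=0
i=4: outside box; Z[4]=0
i=5: outside box; Z[5]=0
i=6: outside box; Z[6]=0
i=7: outside box; Z[7]=0
i=8: outside box; Z[8]=0
i=9: outside box; Z[9]=2 extend→box=[9,11)
i=10: min(r-i=1, Z[1]=0)=0; Z[10]=0
i=11: outside box; Z[11]=0
i=12: outside box; Z[12]=0
i=13: outside box; Z[13]=0
i=14: outside box; Z[14]=0
i=15: outside box; Z[15]=0
i=16: outside box; Z[16]=1 extend→box=[16,17)
i=17: outside box; Z[17]=1 extend→box=[17,18)
i=18: outside box; Z[18]=2 extend→box=[18,20)
i=19: min(r-i=1, Z[1]=0)=0; Z[19]=0
i=20: outside box; Z[20]=0
i=21: outside box; Z[21]=0
i=22: outside box; Z[22]=0
i=23: outside box; Z[23]=0
i=24: outside box; Z[24]=0
i=25: outside box; Z[25]=0
i=26: outside box; Z[26]=2 extend→box=[26,28)
i=27: min(r-i=1, Z[1]=0)=0; Z[27]=0
i=28: outside box; Z[28]=0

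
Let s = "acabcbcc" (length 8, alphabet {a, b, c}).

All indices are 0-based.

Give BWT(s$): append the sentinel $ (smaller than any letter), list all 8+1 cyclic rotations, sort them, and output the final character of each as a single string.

rank  rotation   last
    0  $acabcbcc  c
    1  abcbcc$ac  c
    2  acabcbcc$  $
    3  bcbcc$aca  a
    4  bcc$acabc  c
    5  c$acabcbc  c
    6  cabcbcc$a  a
    7  cbcc$acab  b
    8  cc$acabcb  b

cc$accabb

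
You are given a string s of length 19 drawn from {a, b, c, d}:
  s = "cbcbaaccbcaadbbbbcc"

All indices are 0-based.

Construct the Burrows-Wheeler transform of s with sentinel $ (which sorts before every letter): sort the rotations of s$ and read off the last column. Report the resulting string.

cbcaacdbbccbcbbc$baa

rank  rotation              last
    0  $cbcbaaccbcaadbbbbcc  c
    1  aaccbcaadbbbbcc$cbcb  b
    2  aadbbbbcc$cbcbaaccbc  c
    3  accbcaadbbbbcc$cbcba  a
    4  adbbbbcc$cbcbaaccbca  a
    5  baaccbcaadbbbbcc$cbc  c
    6  bbbbcc$cbcbaaccbcaad  d
    7  bbbcc$cbcbaaccbcaadb  b
    8  bbcc$cbcbaaccbcaadbb  b
    9  bcaadbbbbcc$cbcbaacc  c
   10  bcbaaccbcaadbbbbcc$c  c
   11  bcc$cbcbaaccbcaadbbb  b
   12  c$cbcbaaccbcaadbbbbc  c
   13  caadbbbbcc$cbcbaaccb  b
   14  cbaaccbcaadbbbbcc$cb  b
   15  cbcaadbbbbcc$cbcbaac  c
   16  cbcbaaccbcaadbbbbcc$  $
   17  cc$cbcbaaccbcaadbbbb  b
   18  ccbcaadbbbbcc$cbcbaa  a
   19  dbbbbcc$cbcbaaccbcaa  a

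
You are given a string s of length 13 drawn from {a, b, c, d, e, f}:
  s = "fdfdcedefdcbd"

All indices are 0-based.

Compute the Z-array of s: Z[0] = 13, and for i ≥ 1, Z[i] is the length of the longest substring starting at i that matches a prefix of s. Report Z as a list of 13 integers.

[13, 0, 2, 0, 0, 0, 0, 0, 2, 0, 0, 0, 0]

Z[0]=13
i=1: fresh scan; Z[1]=0
i=2: fresh scan; Z[2]=2 grow→box=[2,4)
i=3: min(r-i=1, Z[1]=0)=0; Z[3]=0
i=4: fresh scan; Z[4]=0
i=5: fresh scan; Z[5]=0
i=6: fresh scan; Z[6]=0
i=7: fresh scan; Z[7]=0
i=8: fresh scan; Z[8]=2 grow→box=[8,10)
i=9: min(r-i=1, Z[1]=0)=0; Z[9]=0
i=10: fresh scan; Z[10]=0
i=11: fresh scan; Z[11]=0
i=12: fresh scan; Z[12]=0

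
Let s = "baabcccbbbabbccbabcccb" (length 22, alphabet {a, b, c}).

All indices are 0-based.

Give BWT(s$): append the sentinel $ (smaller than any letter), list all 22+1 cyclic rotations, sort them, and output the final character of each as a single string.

rank  rotation                 last
    0  $baabcccbbbabbccbabcccb  b
    1  aabcccbbbabbccbabcccb$b  b
    2  abbccbabcccb$baabcccbbb  b
    3  abcccb$baabcccbbbabbccb  b
    4  abcccbbbabbccbabcccb$ba  a
    5  b$baabcccbbbabbccbabccc  c
    6  baabcccbbbabbccbabcccb$  $
    7  babbccbabcccb$baabcccbb  b
    8  babcccb$baabcccbbbabbcc  c
    9  bbabbccbabcccb$baabcccb  b
   10  bbbabbccbabcccb$baabccc  c
   11  bbccbabcccb$baabcccbbba  a
   12  bccbabcccb$baabcccbbbab  b
   13  bcccb$baabcccbbbabbccba  a
   14  bcccbbbabbccbabcccb$baa  a
   15  cb$baabcccbbbabbccbabcc  c
   16  cbabcccb$baabcccbbbabbc  c
   17  cbbbabbccbabcccb$baabcc  c
   18  ccb$baabcccbbbabbccbabc  c
   19  ccbabcccb$baabcccbbbabb  b
   20  ccbbbabbccbabcccb$baabc  c
   21  cccb$baabcccbbbabbccbab  b
   22  cccbbbabbccbabcccb$baab  b

bbbbac$bcbcabaaccccbcbb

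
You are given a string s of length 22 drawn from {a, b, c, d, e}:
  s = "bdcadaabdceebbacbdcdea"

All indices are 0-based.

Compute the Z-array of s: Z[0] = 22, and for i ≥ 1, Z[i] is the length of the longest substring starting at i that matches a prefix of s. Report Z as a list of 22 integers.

Z[0]=22
i=1: fresh scan; Z[1]=0
i=2: fresh scan; Z[2]=0
i=3: fresh scan; Z[3]=0
i=4: fresh scan; Z[4]=0
i=5: fresh scan; Z[5]=0
i=6: fresh scan; Z[6]=0
i=7: fresh scan; Z[7]=3 grow→box=[7,10)
i=8: min(r-i=2, Z[1]=0)=0; Z[8]=0
i=9: min(r-i=1, Z[2]=0)=0; Z[9]=0
i=10: fresh scan; Z[10]=0
i=11: fresh scan; Z[11]=0
i=12: fresh scan; Z[12]=1 grow→box=[12,13)
i=13: fresh scan; Z[13]=1 grow→box=[13,14)
i=14: fresh scan; Z[14]=0
i=15: fresh scan; Z[15]=0
i=16: fresh scan; Z[16]=3 grow→box=[16,19)
i=17: min(r-i=2, Z[1]=0)=0; Z[17]=0
i=18: min(r-i=1, Z[2]=0)=0; Z[18]=0
i=19: fresh scan; Z[19]=0
i=20: fresh scan; Z[20]=0
i=21: fresh scan; Z[21]=0

[22, 0, 0, 0, 0, 0, 0, 3, 0, 0, 0, 0, 1, 1, 0, 0, 3, 0, 0, 0, 0, 0]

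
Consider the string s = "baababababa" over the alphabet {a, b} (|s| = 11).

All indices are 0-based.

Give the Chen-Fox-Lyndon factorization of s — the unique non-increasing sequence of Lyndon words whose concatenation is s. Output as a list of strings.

["b", "aabababab", "a"]

emit factor 1: 'b' (i=0, period=1)
emit factor 2: 'aabababab' (i=1, period=9)
emit factor 3: 'a' (i=10, period=1)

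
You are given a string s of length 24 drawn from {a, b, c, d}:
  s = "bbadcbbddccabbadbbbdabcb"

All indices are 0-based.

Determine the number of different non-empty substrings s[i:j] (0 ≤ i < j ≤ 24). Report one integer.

rank→(start, suffix):
  0 → (11, 'abbadbbbdabcb')
  1 → (20, 'abcb')
  2 → (14, 'adbbbdabcb')
  3 → (2, 'adcbbddccabbadbbbdabcb')
  4 → (23, 'b')
  5 → (13, 'badbbbdabcb')
  6 → (1, 'badcbbddccabbadbbbdabcb')
  7 → (12, 'bbadbbbdabcb')
  8 → (0, 'bbadcbbddccabbadbbbdabcb')
  9 → (16, 'bbbdabcb')
  10 → (17, 'bbdabcb')
  11 → (5, 'bbddccabbadbbbdabcb')
  12 → (21, 'bcb')
  13 → (18, 'bdabcb')
  14 → (6, 'bddccabbadbbbdabcb')
  15 → (10, 'cabbadbbbdabcb')
  16 → (22, 'cb')
  17 → (4, 'cbbddccabbadbbbdabcb')
  18 → (9, 'ccabbadbbbdabcb')
  19 → (19, 'dabcb')
  20 → (15, 'dbbbdabcb')
  21 → (3, 'dcbbddccabbadbbbdabcb')
  22 → (8, 'dccabbadbbbdabcb')
  23 → (7, 'ddccabbadbbbdabcb')

SA = [11, 20, 14, 2, 23, 13, 1, 12, 0, 16, 17, 5, 21, 18, 6, 10, 22, 4, 9, 19, 15, 3, 8, 7]
[i] adj suffixes → lcp
  [1] 11/20 → 2 ('ab')
  [2] 20/14 → 1 ('a')
  [3] 14/2 → 2 ('ad')
  [4] 2/23 → 0 ('')
  [5] 23/13 → 1 ('b')
  [6] 13/1 → 3 ('bad')
  [7] 1/12 → 1 ('b')
  [8] 12/0 → 4 ('bbad')
  [9] 0/16 → 2 ('bb')
  [10] 16/17 → 2 ('bb')
  [11] 17/5 → 3 ('bbd')
  [12] 5/21 → 1 ('b')
  [13] 21/18 → 1 ('b')
  [14] 18/6 → 2 ('bd')
  [15] 6/10 → 0 ('')
  [16] 10/22 → 1 ('c')
  [17] 22/4 → 2 ('cb')
  [18] 4/9 → 1 ('c')
  [19] 9/19 → 0 ('')
  [20] 19/15 → 1 ('d')
  [21] 15/3 → 1 ('d')
  [22] 3/8 → 2 ('dc')
  [23] 8/7 → 1 ('d')

n(n+1)/2 = 24·25/2 = 300
Σ LCP = 0 + 2 + 1 + 2 + 0 + 1 + 3 + 1 + 4 + 2 + 2 + 3 + 1 + 1 + 2 + 0 + 1 + 2 + 1 + 0 + 1 + 1 + 2 + 1 = 34
distinct = 300 − 34 = 266

266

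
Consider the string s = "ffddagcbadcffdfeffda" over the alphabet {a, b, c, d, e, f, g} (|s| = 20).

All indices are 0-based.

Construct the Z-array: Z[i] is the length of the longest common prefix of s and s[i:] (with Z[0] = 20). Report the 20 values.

[20, 1, 0, 0, 0, 0, 0, 0, 0, 0, 0, 3, 1, 0, 1, 0, 3, 1, 0, 0]

Z[0]=20
i=1: outside box; Z[1]=1 extend→box=[1,2)
i=2: outside box; Z[2]=0
i=3: outside box; Z[3]=0
i=4: outside box; Z[4]=0
i=5: outside box; Z[5]=0
i=6: outside box; Z[6]=0
i=7: outside box; Z[7]=0
i=8: outside box; Z[8]=0
i=9: outside box; Z[9]=0
i=10: outside box; Z[10]=0
i=11: outside box; Z[11]=3 extend→box=[11,14)
i=12: min(r-i=2, Z[1]=1)=1; Z[12]=1
i=13: min(r-i=1, Z[2]=0)=0; Z[13]=0
i=14: outside box; Z[14]=1 extend→box=[14,15)
i=15: outside box; Z[15]=0
i=16: outside box; Z[16]=3 extend→box=[16,19)
i=17: min(r-i=2, Z[1]=1)=1; Z[17]=1
i=18: min(r-i=1, Z[2]=0)=0; Z[18]=0
i=19: outside box; Z[19]=0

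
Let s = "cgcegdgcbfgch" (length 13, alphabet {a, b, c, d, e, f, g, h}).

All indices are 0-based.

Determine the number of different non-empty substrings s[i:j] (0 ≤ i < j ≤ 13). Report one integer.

83

rank | idx | suffix
   0 |   8 | bfgch
   1 |   7 | cbfgch
   2 |   2 | cegdgcbfgch
   3 |   0 | cgcegdgcbfgch
   4 |  11 | ch
   5 |   5 | dgcbfgch
   6 |   3 | egdgcbfgch
   7 |   9 | fgch
   8 |   6 | gcbfgch
   9 |   1 | gcegdgcbfgch
  10 |  10 | gch
  11 |   4 | gdgcbfgch
  12 |  12 | h

SA = [8, 7, 2, 0, 11, 5, 3, 9, 6, 1, 10, 4, 12]
i: (SA[i-1],SA[i]) lcp shared
  1: (8,7) 0 ''
  2: (7,2) 1 'c'
  3: (2,0) 1 'c'
  4: (0,11) 1 'c'
  5: (11,5) 0 ''
  6: (5,3) 0 ''
  7: (3,9) 0 ''
  8: (9,6) 0 ''
  9: (6,1) 2 'gc'
  10: (1,10) 2 'gc'
  11: (10,4) 1 'g'
  12: (4,12) 0 ''

n(n+1)/2 = 13·14/2 = 91
Σ LCP = 0 + 0 + 1 + 1 + 1 + 0 + 0 + 0 + 0 + 2 + 2 + 1 + 0 = 8
distinct = 91 − 8 = 83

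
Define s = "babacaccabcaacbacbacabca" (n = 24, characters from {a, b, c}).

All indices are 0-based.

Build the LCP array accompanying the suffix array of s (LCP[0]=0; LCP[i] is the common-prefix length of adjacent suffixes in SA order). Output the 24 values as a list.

sorted suffixes:
  #0 SA[0]=23  'a'
  #1 SA[1]=11  'aacbacbacabca'
  #2 SA[2]=1  'abacaccabcaacbacbacabca'
  #3 SA[3]=20  'abca'
  #4 SA[4]=8  'abcaacbacbacabca'
  #5 SA[5]=18  'acabca'
  #6 SA[6]=3  'acaccabcaacbacbacabca'
  #7 SA[7]=15  'acbacabca'
  #8 SA[8]=12  'acbacbacabca'
  #9 SA[9]=5  'accabcaacbacbacabca'
  #10 SA[10]=0  'babacaccabcaacbacbacabca'
  #11 SA[11]=17  'bacabca'
  #12 SA[12]=2  'bacaccabcaacbacbacabca'
  #13 SA[13]=14  'bacbacabca'
  #14 SA[14]=21  'bca'
  #15 SA[15]=9  'bcaacbacbacabca'
  #16 SA[16]=22  'ca'
  #17 SA[17]=10  'caacbacbacabca'
  #18 SA[18]=19  'cabca'
  #19 SA[19]=7  'cabcaacbacbacabca'
  #20 SA[20]=4  'caccabcaacbacbacabca'
  #21 SA[21]=16  'cbacabca'
  #22 SA[22]=13  'cbacbacabca'
  #23 SA[23]=6  'ccabcaacbacbacabca'

SA = [23, 11, 1, 20, 8, 18, 3, 15, 12, 5, 0, 17, 2, 14, 21, 9, 22, 10, 19, 7, 4, 16, 13, 6]
rank  pair      lcp
   1  s[23:],s[11:]  1  'a'
   2  s[11:],s[1:]  1  'a'
   3  s[1:],s[20:]  2  'ab'
   4  s[20:],s[8:]  4  'abca'
   5  s[8:],s[18:]  1  'a'
   6  s[18:],s[3:]  3  'aca'
   7  s[3:],s[15:]  2  'ac'
   8  s[15:],s[12:]  5  'acbac'
   9  s[12:],s[5:]  2  'ac'
  10  s[5:],s[0:]  0  ''
  11  s[0:],s[17:]  2  'ba'
  12  s[17:],s[2:]  4  'baca'
  13  s[2:],s[14:]  3  'bac'
  14  s[14:],s[21:]  1  'b'
  15  s[21:],s[9:]  3  'bca'
  16  s[9:],s[22:]  0  ''
  17  s[22:],s[10:]  2  'ca'
  18  s[10:],s[19:]  2  'ca'
  19  s[19:],s[7:]  5  'cabca'
  20  s[7:],s[4:]  2  'ca'
  21  s[4:],s[16:]  1  'c'
  22  s[16:],s[13:]  4  'cbac'
  23  s[13:],s[6:]  1  'c'

[0, 1, 1, 2, 4, 1, 3, 2, 5, 2, 0, 2, 4, 3, 1, 3, 0, 2, 2, 5, 2, 1, 4, 1]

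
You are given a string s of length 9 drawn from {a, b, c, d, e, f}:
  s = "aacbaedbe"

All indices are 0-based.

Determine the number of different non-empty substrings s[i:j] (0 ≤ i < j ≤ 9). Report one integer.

41

rank→(start, suffix):
  0 → (0, 'aacbaedbe')
  1 → (1, 'acbaedbe')
  2 → (4, 'aedbe')
  3 → (3, 'baedbe')
  4 → (7, 'be')
  5 → (2, 'cbaedbe')
  6 → (6, 'dbe')
  7 → (8, 'e')
  8 → (5, 'edbe')

SA = [0, 1, 4, 3, 7, 2, 6, 8, 5]
[i] adj suffixes → lcp
  [1] 0/1 → 1 ('a')
  [2] 1/4 → 1 ('a')
  [3] 4/3 → 0 ('')
  [4] 3/7 → 1 ('b')
  [5] 7/2 → 0 ('')
  [6] 2/6 → 0 ('')
  [7] 6/8 → 0 ('')
  [8] 8/5 → 1 ('e')

n(n+1)/2 = 9·10/2 = 45
Σ LCP = 0 + 1 + 1 + 0 + 1 + 0 + 0 + 0 + 1 = 4
distinct = 45 − 4 = 41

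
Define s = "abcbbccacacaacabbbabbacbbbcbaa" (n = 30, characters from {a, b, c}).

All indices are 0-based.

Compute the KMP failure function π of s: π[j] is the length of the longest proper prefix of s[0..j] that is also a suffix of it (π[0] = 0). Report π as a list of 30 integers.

[0, 0, 0, 0, 0, 0, 0, 1, 0, 1, 0, 1, 1, 0, 1, 2, 0, 0, 1, 2, 0, 1, 0, 0, 0, 0, 0, 0, 1, 1]

π[0] = 0
j=1 s[j]='b': π[1]=0 (border '')
j=2 s[j]='c': π[2]=0 (border '')
j=3 s[j]='b': π[3]=0 (border '')
j=4 s[j]='b': π[4]=0 (border '')
j=5 s[j]='c': π[5]=0 (border '')
j=6 s[j]='c': π[6]=0 (border '')
j=7 s[j]='a': π[7]=1 (border 'a')
j=8 s[j]='c': k: 1→0; π[8]=0 (border '')
j=9 s[j]='a': π[9]=1 (border 'a')
j=10 s[j]='c': k: 1→0; π[10]=0 (border '')
j=11 s[j]='a': π[11]=1 (border 'a')
j=12 s[j]='a': k: 1→0; π[12]=1 (border 'a')
j=13 s[j]='c': k: 1→0; π[13]=0 (border '')
j=14 s[j]='a': π[14]=1 (border 'a')
j=15 s[j]='b': π[15]=2 (border 'ab')
j=16 s[j]='b': k: 2→0; π[16]=0 (border '')
j=17 s[j]='b': π[17]=0 (border '')
j=18 s[j]='a': π[18]=1 (border 'a')
j=19 s[j]='b': π[19]=2 (border 'ab')
j=20 s[j]='b': k: 2→0; π[20]=0 (border '')
j=21 s[j]='a': π[21]=1 (border 'a')
j=22 s[j]='c': k: 1→0; π[22]=0 (border '')
j=23 s[j]='b': π[23]=0 (border '')
j=24 s[j]='b': π[24]=0 (border '')
j=25 s[j]='b': π[25]=0 (border '')
j=26 s[j]='c': π[26]=0 (border '')
j=27 s[j]='b': π[27]=0 (border '')
j=28 s[j]='a': π[28]=1 (border 'a')
j=29 s[j]='a': k: 1→0; π[29]=1 (border 'a')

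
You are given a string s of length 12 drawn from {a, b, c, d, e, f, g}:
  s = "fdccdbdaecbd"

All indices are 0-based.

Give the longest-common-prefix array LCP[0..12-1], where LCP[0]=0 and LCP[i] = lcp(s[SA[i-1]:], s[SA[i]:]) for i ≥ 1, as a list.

[0, 0, 2, 0, 1, 1, 0, 1, 1, 1, 0, 0]

rank→(start, suffix):
  0 → (7, 'aecbd')
  1 → (10, 'bd')
  2 → (5, 'bdaecbd')
  3 → (9, 'cbd')
  4 → (2, 'ccdbdaecbd')
  5 → (3, 'cdbdaecbd')
  6 → (11, 'd')
  7 → (6, 'daecbd')
  8 → (4, 'dbdaecbd')
  9 → (1, 'dccdbdaecbd')
  10 → (8, 'ecbd')
  11 → (0, 'fdccdbdaecbd')

SA = [7, 10, 5, 9, 2, 3, 11, 6, 4, 1, 8, 0]
rank  pair      lcp
   1  s[7:],s[10:]  0  ''
   2  s[10:],s[5:]  2  'bd'
   3  s[5:],s[9:]  0  ''
   4  s[9:],s[2:]  1  'c'
   5  s[2:],s[3:]  1  'c'
   6  s[3:],s[11:]  0  ''
   7  s[11:],s[6:]  1  'd'
   8  s[6:],s[4:]  1  'd'
   9  s[4:],s[1:]  1  'd'
  10  s[1:],s[8:]  0  ''
  11  s[8:],s[0:]  0  ''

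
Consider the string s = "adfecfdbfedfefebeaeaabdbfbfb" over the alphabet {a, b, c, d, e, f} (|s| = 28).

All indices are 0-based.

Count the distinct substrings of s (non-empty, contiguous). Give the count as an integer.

rank | idx | suffix
   0 |  19 | aabdbfbfb
   1 |  20 | abdbfbfb
   2 |   0 | adfecfdbfedfefebeaeaabdbfbfb
   3 |  17 | aeaabdbfbfb
   4 |  27 | b
   5 |  21 | bdbfbfb
   6 |  15 | beaeaabdbfbfb
   7 |  25 | bfb
   8 |  23 | bfbfb
   9 |   7 | bfedfefebeaeaabdbfbfb
  10 |   4 | cfdbfedfefebeaeaabdbfbfb
  11 |  22 | dbfbfb
  12 |   6 | dbfedfefebeaeaabdbfbfb
  13 |   1 | dfecfdbfedfefebeaeaabdbfbfb
  14 |  10 | dfefebeaeaabdbfbfb
  15 |  18 | eaabdbfbfb
  16 |  16 | eaeaabdbfbfb
  17 |  14 | ebeaeaabdbfbfb
  18 |   3 | ecfdbfedfefebeaeaabdbfbfb
  19 |   9 | edfefebeaeaabdbfbfb
  20 |  12 | efebeaeaabdbfbfb
  21 |  26 | fb
  22 |  24 | fbfb
  23 |   5 | fdbfedfefebeaeaabdbfbfb
  24 |  13 | febeaeaabdbfbfb
  25 |   2 | fecfdbfedfefebeaeaabdbfbfb
  26 |   8 | fedfefebeaeaabdbfbfb
  27 |  11 | fefebeaeaabdbfbfb

SA = [19, 20, 0, 17, 27, 21, 15, 25, 23, 7, 4, 22, 6, 1, 10, 18, 16, 14, 3, 9, 12, 26, 24, 5, 13, 2, 8, 11]
rank  pair      lcp
   1  s[19:],s[20:]  1  'a'
   2  s[20:],s[0:]  1  'a'
   3  s[0:],s[17:]  1  'a'
   4  s[17:],s[27:]  0  ''
   5  s[27:],s[21:]  1  'b'
   6  s[21:],s[15:]  1  'b'
   7  s[15:],s[25:]  1  'b'
   8  s[25:],s[23:]  3  'bfb'
   9  s[23:],s[7:]  2  'bf'
  10  s[7:],s[4:]  0  ''
  11  s[4:],s[22:]  0  ''
  12  s[22:],s[6:]  3  'dbf'
  13  s[6:],s[1:]  1  'd'
  14  s[1:],s[10:]  3  'dfe'
  15  s[10:],s[18:]  0  ''
  16  s[18:],s[16:]  2  'ea'
  17  s[16:],s[14:]  1  'e'
  18  s[14:],s[3:]  1  'e'
  19  s[3:],s[9:]  1  'e'
  20  s[9:],s[12:]  1  'e'
  21  s[12:],s[26:]  0  ''
  22  s[26:],s[24:]  2  'fb'
  23  s[24:],s[5:]  1  'f'
  24  s[5:],s[13:]  1  'f'
  25  s[13:],s[2:]  2  'fe'
  26  s[2:],s[8:]  2  'fe'
  27  s[8:],s[11:]  2  'fe'

n(n+1)/2 = 28·29/2 = 406
Σ LCP = 0 + 1 + 1 + 1 + 0 + 1 + 1 + 1 + 3 + 2 + 0 + 0 + 3 + 1 + 3 + 0 + 2 + 1 + 1 + 1 + 1 + 0 + 2 + 1 + 1 + 2 + 2 + 2 = 34
distinct = 406 − 34 = 372

372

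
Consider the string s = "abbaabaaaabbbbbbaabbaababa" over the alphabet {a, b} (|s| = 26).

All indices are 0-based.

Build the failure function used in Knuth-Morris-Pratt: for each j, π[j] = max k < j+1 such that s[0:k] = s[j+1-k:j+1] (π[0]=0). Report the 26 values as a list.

π[0] = 0
j=1 s[j]='b': π[1]=0 (border '')
j=2 s[j]='b': π[2]=0 (border '')
j=3 s[j]='a': π[3]=1 (border 'a')
j=4 s[j]='a': k: 1→0; π[4]=1 (border 'a')
j=5 s[j]='b': π[5]=2 (border 'ab')
j=6 s[j]='a': k: 2→0; π[6]=1 (border 'a')
j=7 s[j]='a': k: 1→0; π[7]=1 (border 'a')
j=8 s[j]='a': k: 1→0; π[8]=1 (border 'a')
j=9 s[j]='a': k: 1→0; π[9]=1 (border 'a')
j=10 s[j]='b': π[10]=2 (border 'ab')
j=11 s[j]='b': π[11]=3 (border 'abb')
j=12 s[j]='b': k: 3→0; π[12]=0 (border '')
j=13 s[j]='b': π[13]=0 (border '')
j=14 s[j]='b': π[14]=0 (border '')
j=15 s[j]='b': π[15]=0 (border '')
j=16 s[j]='a': π[16]=1 (border 'a')
j=17 s[j]='a': k: 1→0; π[17]=1 (border 'a')
j=18 s[j]='b': π[18]=2 (border 'ab')
j=19 s[j]='b': π[19]=3 (border 'abb')
j=20 s[j]='a': π[20]=4 (border 'abba')
j=21 s[j]='a': π[21]=5 (border 'abbaa')
j=22 s[j]='b': π[22]=6 (border 'abbaab')
j=23 s[j]='a': π[23]=7 (border 'abbaaba')
j=24 s[j]='b': k: 7→1; π[24]=2 (border 'ab')
j=25 s[j]='a': k: 2→0; π[25]=1 (border 'a')

[0, 0, 0, 1, 1, 2, 1, 1, 1, 1, 2, 3, 0, 0, 0, 0, 1, 1, 2, 3, 4, 5, 6, 7, 2, 1]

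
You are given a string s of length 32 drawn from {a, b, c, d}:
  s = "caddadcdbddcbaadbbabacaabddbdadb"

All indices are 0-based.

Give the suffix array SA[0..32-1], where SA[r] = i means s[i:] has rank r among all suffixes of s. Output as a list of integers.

[22, 13, 18, 23, 20, 29, 14, 4, 1, 31, 12, 17, 19, 16, 27, 24, 8, 21, 0, 11, 6, 28, 3, 30, 15, 26, 7, 10, 5, 2, 25, 9]

rank→(start, suffix):
  0 → (22, 'aabddbdadb')
  1 → (13, 'aadbbabacaabddbdadb')
  2 → (18, 'abacaabddbdadb')
  3 → (23, 'abddbdadb')
  4 → (20, 'acaabddbdadb')
  5 → (29, 'adb')
  6 → (14, 'adbbabacaabddbdadb')
  7 → (4, 'adcdbddcbaadbbabacaabddbdadb')
  8 → (1, 'addadcdbddcbaadbbabacaabddbdadb')
  9 → (31, 'b')
  10 → (12, 'baadbbabacaabddbdadb')
  11 → (17, 'babacaabddbdadb')
  12 → (19, 'bacaabddbdadb')
  13 → (16, 'bbabacaabddbdadb')
  14 → (27, 'bdadb')
  15 → (24, 'bddbdadb')
  16 → (8, 'bddcbaadbbabacaabddbdadb')
  17 → (21, 'caabddbdadb')
  18 → (0, 'caddadcdbddcbaadbbabacaabddbdadb')
  19 → (11, 'cbaadbbabacaabddbdadb')
  20 → (6, 'cdbddcbaadbbabacaabddbdadb')
  21 → (28, 'dadb')
  22 → (3, 'dadcdbddcbaadbbabacaabddbdadb')
  23 → (30, 'db')
  24 → (15, 'dbbabacaabddbdadb')
  25 → (26, 'dbdadb')
  26 → (7, 'dbddcbaadbbabacaabddbdadb')
  27 → (10, 'dcbaadbbabacaabddbdadb')
  28 → (5, 'dcdbddcbaadbbabacaabddbdadb')
  29 → (2, 'ddadcdbddcbaadbbabacaabddbdadb')
  30 → (25, 'ddbdadb')
  31 → (9, 'ddcbaadbbabacaabddbdadb')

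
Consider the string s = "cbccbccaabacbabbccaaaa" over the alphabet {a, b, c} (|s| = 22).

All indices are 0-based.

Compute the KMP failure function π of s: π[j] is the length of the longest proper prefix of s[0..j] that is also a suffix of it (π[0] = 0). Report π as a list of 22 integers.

[0, 0, 1, 1, 2, 3, 4, 0, 0, 0, 0, 1, 2, 0, 0, 0, 1, 1, 0, 0, 0, 0]

π[0] = 0
j=1 s[j]='b': π[1]=0 (border '')
j=2 s[j]='c': π[2]=1 (border 'c')
j=3 s[j]='c': k: 1→0; π[3]=1 (border 'c')
j=4 s[j]='b': π[4]=2 (border 'cb')
j=5 s[j]='c': π[5]=3 (border 'cbc')
j=6 s[j]='c': π[6]=4 (border 'cbcc')
j=7 s[j]='a': k: 4→1→0; π[7]=0 (border '')
j=8 s[j]='a': π[8]=0 (border '')
j=9 s[j]='b': π[9]=0 (border '')
j=10 s[j]='a': π[10]=0 (border '')
j=11 s[j]='c': π[11]=1 (border 'c')
j=12 s[j]='b': π[12]=2 (border 'cb')
j=13 s[j]='a': k: 2→0; π[13]=0 (border '')
j=14 s[j]='b': π[14]=0 (border '')
j=15 s[j]='b': π[15]=0 (border '')
j=16 s[j]='c': π[16]=1 (border 'c')
j=17 s[j]='c': k: 1→0; π[17]=1 (border 'c')
j=18 s[j]='a': k: 1→0; π[18]=0 (border '')
j=19 s[j]='a': π[19]=0 (border '')
j=20 s[j]='a': π[20]=0 (border '')
j=21 s[j]='a': π[21]=0 (border '')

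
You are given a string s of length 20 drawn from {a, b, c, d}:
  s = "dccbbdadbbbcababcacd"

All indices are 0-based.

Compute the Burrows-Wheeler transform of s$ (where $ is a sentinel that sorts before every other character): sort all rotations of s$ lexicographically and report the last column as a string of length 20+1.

dcbcdadbcbabbbcdacba$

rank  rotation               last
    0  $dccbbdadbbbcababcacd  d
    1  ababcacd$dccbbdadbbbc  c
    2  abcacd$dccbbdadbbbcab  b
    3  acd$dccbbdadbbbcababc  c
    4  adbbbcababcacd$dccbbd  d
    5  babcacd$dccbbdadbbbca  a
    6  bbbcababcacd$dccbbdad  d
    7  bbcababcacd$dccbbdadb  b
    8  bbdadbbbcababcacd$dcc  c
    9  bcababcacd$dccbbdadbb  b
   10  bcacd$dccbbdadbbbcaba  a
   11  bdadbbbcababcacd$dccb  b
   12  cababcacd$dccbbdadbbb  b
   13  cacd$dccbbdadbbbcabab  b
   14  cbbdadbbbcababcacd$dc  c
   15  ccbbdadbbbcababcacd$d  d
   16  cd$dccbbdadbbbcababca  a
   17  d$dccbbdadbbbcababcac  c
   18  dadbbbcababcacd$dccbb  b
   19  dbbbcababcacd$dccbbda  a
   20  dccbbdadbbbcababcacd$  $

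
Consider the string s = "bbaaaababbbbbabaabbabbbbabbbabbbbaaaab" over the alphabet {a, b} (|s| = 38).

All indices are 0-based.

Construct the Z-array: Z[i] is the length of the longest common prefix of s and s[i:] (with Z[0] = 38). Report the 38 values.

[38, 1, 0, 0, 0, 0, 1, 0, 2, 2, 2, 3, 1, 0, 1, 0, 0, 3, 1, 0, 2, 2, 3, 1, 0, 2, 3, 1, 0, 2, 2, 7, 1, 0, 0, 0, 0, 1]

Z[0]=38
i=1: i≥r, start 0; Z[1]=1 grow→box=[1,2)
i=2: i≥r, start 0; Z[2]=0
i=3: i≥r, start 0; Z[3]=0
i=4: i≥r, start 0; Z[4]=0
i=5: i≥r, start 0; Z[5]=0
i=6: i≥r, start 0; Z[6]=1 grow→box=[6,7)
i=7: i≥r, start 0; Z[7]=0
i=8: i≥r, start 0; Z[8]=2 grow→box=[8,10)
i=9: min(r-i=1, Z[1]=1)=1; Z[9]=2 grow→box=[9,11)
i=10: min(r-i=1, Z[1]=1)=1; Z[10]=2 grow→box=[10,12)
i=11: min(r-i=1, Z[1]=1)=1; Z[11]=3 grow→box=[11,14)
i=12: min(r-i=2, Z[1]=1)=1; Z[12]=1
i=13: min(r-i=1, Z[2]=0)=0; Z[13]=0
i=14: i≥r, start 0; Z[14]=1 grow→box=[14,15)
i=15: i≥r, start 0; Z[15]=0
i=16: i≥r, start 0; Z[16]=0
i=17: i≥r, start 0; Z[17]=3 grow→box=[17,20)
i=18: min(r-i=2, Z[1]=1)=1; Z[18]=1
i=19: min(r-i=1, Z[2]=0)=0; Z[19]=0
i=20: i≥r, start 0; Z[20]=2 grow→box=[20,22)
i=21: min(r-i=1, Z[1]=1)=1; Z[21]=2 grow→box=[21,23)
i=22: min(r-i=1, Z[1]=1)=1; Z[22]=3 grow→box=[22,25)
i=23: min(r-i=2, Z[1]=1)=1; Z[23]=1
i=24: min(r-i=1, Z[2]=0)=0; Z[24]=0
i=25: i≥r, start 0; Z[25]=2 grow→box=[25,27)
i=26: min(r-i=1, Z[1]=1)=1; Z[26]=3 grow→box=[26,29)
i=27: min(r-i=2, Z[1]=1)=1; Z[27]=1
i=28: min(r-i=1, Z[2]=0)=0; Z[28]=0
i=29: i≥r, start 0; Z[29]=2 grow→box=[29,31)
i=30: min(r-i=1, Z[1]=1)=1; Z[30]=2 grow→box=[30,32)
i=31: min(r-i=1, Z[1]=1)=1; Z[31]=7 grow→box=[31,38)
i=32: min(r-i=6, Z[1]=1)=1; Z[32]=1
i=33: min(r-i=5, Z[2]=0)=0; Z[33]=0
i=34: min(r-i=4, Z[3]=0)=0; Z[34]=0
i=35: min(r-i=3, Z[4]=0)=0; Z[35]=0
i=36: min(r-i=2, Z[5]=0)=0; Z[36]=0
i=37: min(r-i=1, Z[6]=1)=1; Z[37]=1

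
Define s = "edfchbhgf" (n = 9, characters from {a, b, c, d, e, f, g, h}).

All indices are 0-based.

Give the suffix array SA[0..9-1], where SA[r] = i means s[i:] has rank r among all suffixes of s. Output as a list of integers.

rank→(start, suffix):
  0 → (5, 'bhgf')
  1 → (3, 'chbhgf')
  2 → (1, 'dfchbhgf')
  3 → (0, 'edfchbhgf')
  4 → (8, 'f')
  5 → (2, 'fchbhgf')
  6 → (7, 'gf')
  7 → (4, 'hbhgf')
  8 → (6, 'hgf')

[5, 3, 1, 0, 8, 2, 7, 4, 6]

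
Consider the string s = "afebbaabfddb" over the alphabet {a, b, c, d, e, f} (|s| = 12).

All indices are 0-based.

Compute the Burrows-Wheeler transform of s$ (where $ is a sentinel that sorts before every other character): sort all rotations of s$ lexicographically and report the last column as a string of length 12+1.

bba$dbeadffba

rank  rotation       last
    0  $afebbaabfddb  b
    1  aabfddb$afebb  b
    2  abfddb$afebba  a
    3  afebbaabfddb$  $
    4  b$afebbaabfdd  d
    5  baabfddb$afeb  b
    6  bbaabfddb$afe  e
    7  bfddb$afebbaa  a
    8  db$afebbaabfd  d
    9  ddb$afebbaabf  f
   10  ebbaabfddb$af  f
   11  fddb$afebbaab  b
   12  febbaabfddb$a  a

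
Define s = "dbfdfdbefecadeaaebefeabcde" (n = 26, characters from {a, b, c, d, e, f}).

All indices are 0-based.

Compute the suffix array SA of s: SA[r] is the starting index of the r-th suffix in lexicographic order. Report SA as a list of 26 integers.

rank→(start, suffix):
  0 → (14, 'aaebefeabcde')
  1 → (21, 'abcde')
  2 → (11, 'adeaaebefeabcde')
  3 → (15, 'aebefeabcde')
  4 → (22, 'bcde')
  5 → (17, 'befeabcde')
  6 → (6, 'befecadeaaebefeabcde')
  7 → (1, 'bfdfdbefecadeaaebefeabcde')
  8 → (10, 'cadeaaebefeabcde')
  9 → (23, 'cde')
  10 → (5, 'dbefecadeaaebefeabcde')
  11 → (0, 'dbfdfdbefecadeaaebefeabcde')
  12 → (24, 'de')
  13 → (12, 'deaaebefeabcde')
  14 → (3, 'dfdbefecadeaaebefeabcde')
  15 → (25, 'e')
  16 → (13, 'eaaebefeabcde')
  17 → (20, 'eabcde')
  18 → (16, 'ebefeabcde')
  19 → (9, 'ecadeaaebefeabcde')
  20 → (18, 'efeabcde')
  21 → (7, 'efecadeaaebefeabcde')
  22 → (4, 'fdbefecadeaaebefeabcde')
  23 → (2, 'fdfdbefecadeaaebefeabcde')
  24 → (19, 'feabcde')
  25 → (8, 'fecadeaaebefeabcde')

[14, 21, 11, 15, 22, 17, 6, 1, 10, 23, 5, 0, 24, 12, 3, 25, 13, 20, 16, 9, 18, 7, 4, 2, 19, 8]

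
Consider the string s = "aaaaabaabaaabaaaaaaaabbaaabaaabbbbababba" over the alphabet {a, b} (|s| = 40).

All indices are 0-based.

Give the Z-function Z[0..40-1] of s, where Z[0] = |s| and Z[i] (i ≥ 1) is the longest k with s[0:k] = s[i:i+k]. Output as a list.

Z[0]=40
i=1: outside box; Z[1]=4 scan→box=[1,5)
i=2: min(r-i=3, Z[1]=4)=3; Z[2]=3
i=3: min(r-i=2, Z[2]=3)=2; Z[3]=2
i=4: min(r-i=1, Z[3]=2)=1; Z[4]=1
i=5: outside box; Z[5]=0
i=6: outside box; Z[6]=2 scan→box=[6,8)
i=7: min(r-i=1, Z[1]=4)=1; Z[7]=1
i=8: outside box; Z[8]=0
i=9: outside box; Z[9]=3 scan→box=[9,12)
i=10: min(r-i=2, Z[1]=4)=2; Z[10]=2
i=11: min(r-i=1, Z[2]=3)=1; Z[11]=1
i=12: outside box; Z[12]=0
i=13: outside box; Z[13]=5 scan→box=[13,18)
i=14: min(r-i=4, Z[1]=4)=4; Z[14]=5 scan→box=[14,19)
i=15: min(r-i=4, Z[1]=4)=4; Z[15]=5 scan→box=[15,20)
i=16: min(r-i=4, Z[1]=4)=4; Z[16]=6 scan→box=[16,22)
i=17: min(r-i=5, Z[1]=4)=4; Z[17]=4
i=18: min(r-i=4, Z[2]=3)=3; Z[18]=3
i=19: min(r-i=3, Z[3]=2)=2; Z[19]=2
i=20: min(r-i=2, Z[4]=1)=1; Z[20]=1
i=21: min(r-i=1, Z[5]=0)=0; Z[21]=0
i=22: outside box; Z[22]=0
i=23: outside box; Z[23]=3 scan→box=[23,26)
i=24: min(r-i=2, Z[1]=4)=2; Z[24]=2
i=25: min(r-i=1, Z[2]=3)=1; Z[25]=1
i=26: outside box; Z[26]=0
i=27: outside box; Z[27]=3 scan→box=[27,30)
i=28: min(r-i=2, Z[1]=4)=2; Z[28]=2
i=29: min(r-i=1, Z[2]=3)=1; Z[29]=1
i=30: outside box; Z[30]=0
i=31: outside box; Z[31]=0
i=32: outside box; Z[32]=0
i=33: outside box; Z[33]=0
i=34: outside box; Z[34]=1 scan→box=[34,35)
i=35: outside box; Z[35]=0
i=36: outside box; Z[36]=1 scan→box=[36,37)
i=37: outside box; Z[37]=0
i=38: outside box; Z[38]=0
i=39: outside box; Z[39]=1 scan→box=[39,40)

[40, 4, 3, 2, 1, 0, 2, 1, 0, 3, 2, 1, 0, 5, 5, 5, 6, 4, 3, 2, 1, 0, 0, 3, 2, 1, 0, 3, 2, 1, 0, 0, 0, 0, 1, 0, 1, 0, 0, 1]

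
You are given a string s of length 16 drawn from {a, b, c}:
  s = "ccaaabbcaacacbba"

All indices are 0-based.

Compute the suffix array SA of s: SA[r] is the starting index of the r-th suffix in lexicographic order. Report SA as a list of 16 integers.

[15, 2, 3, 8, 4, 9, 11, 14, 13, 5, 6, 1, 7, 10, 12, 0]

rank→(start, suffix):
  0 → (15, 'a')
  1 → (2, 'aaabbcaacacbba')
  2 → (3, 'aabbcaacacbba')
  3 → (8, 'aacacbba')
  4 → (4, 'abbcaacacbba')
  5 → (9, 'acacbba')
  6 → (11, 'acbba')
  7 → (14, 'ba')
  8 → (13, 'bba')
  9 → (5, 'bbcaacacbba')
  10 → (6, 'bcaacacbba')
  11 → (1, 'caaabbcaacacbba')
  12 → (7, 'caacacbba')
  13 → (10, 'cacbba')
  14 → (12, 'cbba')
  15 → (0, 'ccaaabbcaacacbba')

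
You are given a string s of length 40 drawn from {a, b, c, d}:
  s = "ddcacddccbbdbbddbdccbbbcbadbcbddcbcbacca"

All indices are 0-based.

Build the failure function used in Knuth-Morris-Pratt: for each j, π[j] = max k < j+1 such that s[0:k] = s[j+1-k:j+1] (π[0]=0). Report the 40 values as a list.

[0, 1, 0, 0, 0, 1, 2, 3, 0, 0, 0, 1, 0, 0, 1, 2, 0, 1, 0, 0, 0, 0, 0, 0, 0, 0, 1, 0, 0, 0, 1, 2, 3, 0, 0, 0, 0, 0, 0, 0]

π[0] = 0
j=1 s[j]='d': π[1]=1 (border 'd')
j=2 s[j]='c': k: 1→0; π[2]=0 (border '')
j=3 s[j]='a': π[3]=0 (border '')
j=4 s[j]='c': π[4]=0 (border '')
j=5 s[j]='d': π[5]=1 (border 'd')
j=6 s[j]='d': π[6]=2 (border 'dd')
j=7 s[j]='c': π[7]=3 (border 'ddc')
j=8 s[j]='c': k: 3→0; π[8]=0 (border '')
j=9 s[j]='b': π[9]=0 (border '')
j=10 s[j]='b': π[10]=0 (border '')
j=11 s[j]='d': π[11]=1 (border 'd')
j=12 s[j]='b': k: 1→0; π[12]=0 (border '')
j=13 s[j]='b': π[13]=0 (border '')
j=14 s[j]='d': π[14]=1 (border 'd')
j=15 s[j]='d': π[15]=2 (border 'dd')
j=16 s[j]='b': k: 2→1→0; π[16]=0 (border '')
j=17 s[j]='d': π[17]=1 (border 'd')
j=18 s[j]='c': k: 1→0; π[18]=0 (border '')
j=19 s[j]='c': π[19]=0 (border '')
j=20 s[j]='b': π[20]=0 (border '')
j=21 s[j]='b': π[21]=0 (border '')
j=22 s[j]='b': π[22]=0 (border '')
j=23 s[j]='c': π[23]=0 (border '')
j=24 s[j]='b': π[24]=0 (border '')
j=25 s[j]='a': π[25]=0 (border '')
j=26 s[j]='d': π[26]=1 (border 'd')
j=27 s[j]='b': k: 1→0; π[27]=0 (border '')
j=28 s[j]='c': π[28]=0 (border '')
j=29 s[j]='b': π[29]=0 (border '')
j=30 s[j]='d': π[30]=1 (border 'd')
j=31 s[j]='d': π[31]=2 (border 'dd')
j=32 s[j]='c': π[32]=3 (border 'ddc')
j=33 s[j]='b': k: 3→0; π[33]=0 (border '')
j=34 s[j]='c': π[34]=0 (border '')
j=35 s[j]='b': π[35]=0 (border '')
j=36 s[j]='a': π[36]=0 (border '')
j=37 s[j]='c': π[37]=0 (border '')
j=38 s[j]='c': π[38]=0 (border '')
j=39 s[j]='a': π[39]=0 (border '')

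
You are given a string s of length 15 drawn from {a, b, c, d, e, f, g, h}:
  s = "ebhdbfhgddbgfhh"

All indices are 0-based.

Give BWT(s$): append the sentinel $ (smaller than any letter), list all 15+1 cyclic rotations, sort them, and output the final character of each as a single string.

hddehdg$bghbhbff

rank  rotation          last
    0  $ebhdbfhgddbgfhh  h
    1  bfhgddbgfhh$ebhd  d
    2  bgfhh$ebhdbfhgdd  d
    3  bhdbfhgddbgfhh$e  e
    4  dbfhgddbgfhh$ebh  h
    5  dbgfhh$ebhdbfhgd  d
    6  ddbgfhh$ebhdbfhg  g
    7  ebhdbfhgddbgfhh$  $
    8  fhgddbgfhh$ebhdb  b
    9  fhh$ebhdbfhgddbg  g
   10  gddbgfhh$ebhdbfh  h
   11  gfhh$ebhdbfhgddb  b
   12  h$ebhdbfhgddbgfh  h
   13  hdbfhgddbgfhh$eb  b
   14  hgddbgfhh$ebhdbf  f
   15  hh$ebhdbfhgddbgf  f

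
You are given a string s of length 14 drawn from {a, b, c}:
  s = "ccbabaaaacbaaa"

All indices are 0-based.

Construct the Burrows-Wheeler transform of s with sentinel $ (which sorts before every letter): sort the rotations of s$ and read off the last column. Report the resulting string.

rank  rotation         last
    0  $ccbabaaaacbaaa  a
    1  a$ccbabaaaacbaa  a
    2  aa$ccbabaaaacba  a
    3  aaa$ccbabaaaacb  b
    4  aaaacbaaa$ccbab  b
    5  aaacbaaa$ccbaba  a
    6  aacbaaa$ccbabaa  a
    7  abaaaacbaaa$ccb  b
    8  acbaaa$ccbabaaa  a
    9  baaa$ccbabaaaac  c
   10  baaaacbaaa$ccba  a
   11  babaaaacbaaa$cc  c
   12  cbaaa$ccbabaaaa  a
   13  cbabaaaacbaaa$c  c
   14  ccbabaaaacbaaa$  $

aaabbaabacacac$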